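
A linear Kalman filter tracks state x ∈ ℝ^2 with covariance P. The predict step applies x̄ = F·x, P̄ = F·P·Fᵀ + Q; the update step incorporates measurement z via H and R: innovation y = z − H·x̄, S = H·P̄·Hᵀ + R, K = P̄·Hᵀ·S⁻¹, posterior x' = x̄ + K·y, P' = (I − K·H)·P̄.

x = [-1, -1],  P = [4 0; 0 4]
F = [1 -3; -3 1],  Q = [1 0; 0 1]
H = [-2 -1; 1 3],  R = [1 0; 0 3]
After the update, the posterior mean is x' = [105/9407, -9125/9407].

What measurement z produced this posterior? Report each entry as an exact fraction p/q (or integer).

z = [1, -3]

x̄ = F·x = [2, 2]
P̄ = F·P·Fᵀ + Q = [41 -24; -24 41]
S = H·P̄·Hᵀ + R = [110 -37; -37 269]
K = P̄·Hᵀ·S⁻¹ = [-5583/9407 -1852/9407; 5546/28221 11149/28221]
x' − x̄ = [-18709/9407, -27939/9407] = K·y
y = (KᵀK)⁻¹·Kᵀ·(x' − x̄) = [7, -11]
z = y + H·x̄ = [7, -11] + [-6, 8] = [1, -3]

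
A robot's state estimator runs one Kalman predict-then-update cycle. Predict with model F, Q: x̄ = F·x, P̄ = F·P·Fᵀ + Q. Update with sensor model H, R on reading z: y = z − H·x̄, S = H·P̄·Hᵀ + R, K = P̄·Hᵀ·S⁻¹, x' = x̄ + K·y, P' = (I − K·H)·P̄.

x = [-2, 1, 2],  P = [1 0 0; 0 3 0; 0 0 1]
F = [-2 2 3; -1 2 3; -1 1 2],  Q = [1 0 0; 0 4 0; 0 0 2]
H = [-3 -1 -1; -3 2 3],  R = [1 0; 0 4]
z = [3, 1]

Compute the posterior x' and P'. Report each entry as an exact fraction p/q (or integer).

x̄ = F·x = [12, 10, 7]
P̄ = F·P·Fᵀ + Q = [26 23 14; 23 26 13; 14 13 10]
y = z − H·x̄ = [56, -4]
S = H·P̄·Hᵀ + R = [519 -66; -66 60]
K = P̄·Hᵀ·S⁻¹ = [-65/279 -25/279; -419/2232 715/4464; -1/9 1/9]
x' = x̄ + K·y = [-64/93, -143/124, 1/3]
P' = (I − K·H)·P̄ = [29/279 -53/279 1/9; -53/279 4915/2232 -13/9; 1/9 -13/9 11/9]

x' = [-64/93, -143/124, 1/3]
P' = [29/279 -53/279 1/9; -53/279 4915/2232 -13/9; 1/9 -13/9 11/9]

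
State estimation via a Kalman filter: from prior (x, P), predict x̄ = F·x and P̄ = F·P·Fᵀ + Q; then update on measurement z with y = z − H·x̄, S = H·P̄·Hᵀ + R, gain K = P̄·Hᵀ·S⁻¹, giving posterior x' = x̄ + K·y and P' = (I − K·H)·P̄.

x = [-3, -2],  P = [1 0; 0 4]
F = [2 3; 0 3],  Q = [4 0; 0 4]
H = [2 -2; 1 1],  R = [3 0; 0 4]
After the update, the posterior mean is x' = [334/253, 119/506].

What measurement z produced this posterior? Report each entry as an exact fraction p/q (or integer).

x̄ = F·x = [-12, -6]
P̄ = F·P·Fᵀ + Q = [44 36; 36 40]
S = H·P̄·Hᵀ + R = [51 8; 8 160]
K = P̄·Hᵀ·S⁻¹ = [60/253 247/506; -59/253 985/2024]
x' − x̄ = [3370/253, 3155/506] = K·y
y = (KᵀK)⁻¹·Kᵀ·(x' − x̄) = [15, 20]
z = y + H·x̄ = [15, 20] + [-12, -18] = [3, 2]

z = [3, 2]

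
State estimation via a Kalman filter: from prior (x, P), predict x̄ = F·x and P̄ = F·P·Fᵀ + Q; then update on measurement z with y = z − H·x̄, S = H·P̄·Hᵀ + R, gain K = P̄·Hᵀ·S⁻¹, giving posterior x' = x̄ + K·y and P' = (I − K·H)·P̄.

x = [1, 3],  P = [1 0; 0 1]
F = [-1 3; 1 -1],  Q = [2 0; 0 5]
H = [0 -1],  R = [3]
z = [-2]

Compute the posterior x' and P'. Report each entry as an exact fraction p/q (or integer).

x' = [32/5, 4/5]
P' = [52/5 -6/5; -6/5 21/10]

x̄ = F·x = [8, -2]
P̄ = F·P·Fᵀ + Q = [12 -4; -4 7]
y = z − H·x̄ = [-4]
S = H·P̄·Hᵀ + R = [10]
K = P̄·Hᵀ·S⁻¹ = [2/5; -7/10]
x' = x̄ + K·y = [32/5, 4/5]
P' = (I − K·H)·P̄ = [52/5 -6/5; -6/5 21/10]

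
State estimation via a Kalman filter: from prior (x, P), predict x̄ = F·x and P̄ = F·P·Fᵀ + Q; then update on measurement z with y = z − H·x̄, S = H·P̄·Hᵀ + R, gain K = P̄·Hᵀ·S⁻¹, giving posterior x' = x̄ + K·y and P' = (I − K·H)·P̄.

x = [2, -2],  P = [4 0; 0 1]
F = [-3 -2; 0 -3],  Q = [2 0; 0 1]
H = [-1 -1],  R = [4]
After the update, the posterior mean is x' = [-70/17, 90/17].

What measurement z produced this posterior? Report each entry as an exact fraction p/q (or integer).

z = [-1]

x̄ = F·x = [-2, 6]
P̄ = F·P·Fᵀ + Q = [42 6; 6 10]
S = H·P̄·Hᵀ + R = [68]
K = P̄·Hᵀ·S⁻¹ = [-12/17; -4/17]
x' − x̄ = [-36/17, -12/17] = K·y
y = (KᵀK)⁻¹·Kᵀ·(x' − x̄) = [3]
z = y + H·x̄ = [3] + [-4] = [-1]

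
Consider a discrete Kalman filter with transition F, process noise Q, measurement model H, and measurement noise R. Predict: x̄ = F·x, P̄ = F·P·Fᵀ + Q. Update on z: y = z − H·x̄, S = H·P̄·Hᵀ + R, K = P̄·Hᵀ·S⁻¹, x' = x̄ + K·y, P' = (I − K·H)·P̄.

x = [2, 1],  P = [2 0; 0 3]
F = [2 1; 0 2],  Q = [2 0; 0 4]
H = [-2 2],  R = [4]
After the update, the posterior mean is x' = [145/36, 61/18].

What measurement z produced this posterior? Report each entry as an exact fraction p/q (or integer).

x̄ = F·x = [5, 2]
P̄ = F·P·Fᵀ + Q = [13 6; 6 16]
S = H·P̄·Hᵀ + R = [72]
K = P̄·Hᵀ·S⁻¹ = [-7/36; 5/18]
x' − x̄ = [-35/36, 25/18] = K·y
y = (KᵀK)⁻¹·Kᵀ·(x' − x̄) = [5]
z = y + H·x̄ = [5] + [-6] = [-1]

z = [-1]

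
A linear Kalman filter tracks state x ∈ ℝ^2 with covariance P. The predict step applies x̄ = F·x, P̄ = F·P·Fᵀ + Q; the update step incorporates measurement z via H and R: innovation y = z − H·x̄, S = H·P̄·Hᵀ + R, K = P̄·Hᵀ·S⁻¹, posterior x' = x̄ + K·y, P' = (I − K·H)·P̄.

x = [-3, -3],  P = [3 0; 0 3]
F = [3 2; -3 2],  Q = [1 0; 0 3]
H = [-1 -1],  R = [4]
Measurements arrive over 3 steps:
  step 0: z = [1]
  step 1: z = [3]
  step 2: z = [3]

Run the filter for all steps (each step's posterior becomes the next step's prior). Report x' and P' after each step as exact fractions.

step 0: x̄ = F·x = [-15, 3]
step 0: P̄ = F·P·Fᵀ + Q = [40 -15; -15 42]
step 0: y = z − H·x̄ = [-11]
step 0: S = H·P̄·Hᵀ + R = [56]
step 0: K = P̄·Hᵀ·S⁻¹ = [-25/56; -27/56]
step 0: x' = x̄ + K·y = [-565/56, 465/56]
step 0: P' = (I − K·H)·P̄ = [1615/56 -1515/56; -1515/56 1623/56]
step 1: x̄ = F·x = [-765/56, 375/8]
step 1: P̄ = F·P·Fᵀ + Q = [2903/56 -1149/8; -1149/8 5625/8]
step 1: y = z − H·x̄ = [507/14]
step 1: S = H·P̄·Hᵀ + R = [3302/7]
step 1: K = P̄·Hᵀ·S⁻¹ = [1285/6604; -7833/6604]
step 1: x' = x̄ + K·y = [-840/127, 498/127]
step 1: P' = (I − K·H)·P̄ = [112201/3302 -114771/3302; -114771/3302 130437/3302]
step 2: x̄ = F·x = [-12, 3516/127]
step 2: P̄ = F·P·Fᵀ + Q = [1241/26 -3843/26; -3843/26 2918715/3302]
step 2: y = z − H·x̄ = [2373/127]
step 2: S = H·P̄·Hᵀ + R = [1056704/1651]
step 2: K = P̄·Hᵀ·S⁻¹ = [165227/1056704; -1215327/1056704]
step 2: x' = x̄ + K·y = [-9593175/1056704, 6546459/1056704]
step 2: P' = (I − K·H)·P̄ = [33901885/1056704 -34562793/1056704; -34562793/1056704 39424101/1056704]

step 0: x' = [-565/56, 465/56], P' = [1615/56 -1515/56; -1515/56 1623/56]
step 1: x' = [-840/127, 498/127], P' = [112201/3302 -114771/3302; -114771/3302 130437/3302]
step 2: x' = [-9593175/1056704, 6546459/1056704], P' = [33901885/1056704 -34562793/1056704; -34562793/1056704 39424101/1056704]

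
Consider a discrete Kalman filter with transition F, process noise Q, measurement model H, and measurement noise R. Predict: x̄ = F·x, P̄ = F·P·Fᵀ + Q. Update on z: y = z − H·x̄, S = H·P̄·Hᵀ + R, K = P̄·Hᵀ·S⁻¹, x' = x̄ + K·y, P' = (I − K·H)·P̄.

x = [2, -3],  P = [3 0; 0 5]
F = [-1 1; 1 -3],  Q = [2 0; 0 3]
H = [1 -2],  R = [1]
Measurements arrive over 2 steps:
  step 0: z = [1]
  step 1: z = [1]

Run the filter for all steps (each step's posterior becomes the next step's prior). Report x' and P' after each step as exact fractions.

step 0: x̄ = F·x = [-5, 11]
step 0: P̄ = F·P·Fᵀ + Q = [10 -18; -18 51]
step 0: y = z − H·x̄ = [28]
step 0: S = H·P̄·Hᵀ + R = [287]
step 0: K = P̄·Hᵀ·S⁻¹ = [46/287; -120/287]
step 0: x' = x̄ + K·y = [-21/41, -29/41]
step 0: P' = (I − K·H)·P̄ = [754/287 354/287; 354/287 237/287]
step 1: x̄ = F·x = [-8/41, 66/41]
step 1: P̄ = F·P·Fᵀ + Q = [857/287 -7/41; -7/41 232/41]
step 1: y = z − H·x̄ = [181/41]
step 1: S = H·P̄·Hᵀ + R = [7836/287]
step 1: K = P̄·Hᵀ·S⁻¹ = [955/7836; -1099/2612]
step 1: x' = x̄ + K·y = [2687/7836, -647/2612]
step 1: P' = (I − K·H)·P̄ = [20221/7836 3211/2612; 3211/2612 2155/2612]

step 0: x' = [-21/41, -29/41], P' = [754/287 354/287; 354/287 237/287]
step 1: x' = [2687/7836, -647/2612], P' = [20221/7836 3211/2612; 3211/2612 2155/2612]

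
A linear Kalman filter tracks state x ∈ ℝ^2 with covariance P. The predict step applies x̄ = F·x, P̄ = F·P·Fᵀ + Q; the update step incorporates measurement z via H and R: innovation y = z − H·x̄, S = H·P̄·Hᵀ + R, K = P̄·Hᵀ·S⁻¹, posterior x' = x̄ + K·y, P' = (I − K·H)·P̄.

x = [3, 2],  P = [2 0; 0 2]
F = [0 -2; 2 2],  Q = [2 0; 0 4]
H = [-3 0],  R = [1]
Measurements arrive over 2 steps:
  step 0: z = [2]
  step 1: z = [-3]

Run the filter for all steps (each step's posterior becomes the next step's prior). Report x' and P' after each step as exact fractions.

step 0: x' = [-64/91, 670/91], P' = [10/91 -8/91; -8/91 1244/91]
step 1: x' = [45082/46513, -80220/46513], P' = [5158/46513 -4944/46513; -4944/46513 299724/46513]

step 0: x̄ = F·x = [-4, 10]
step 0: P̄ = F·P·Fᵀ + Q = [10 -8; -8 20]
step 0: y = z − H·x̄ = [-10]
step 0: S = H·P̄·Hᵀ + R = [91]
step 0: K = P̄·Hᵀ·S⁻¹ = [-30/91; 24/91]
step 0: x' = x̄ + K·y = [-64/91, 670/91]
step 0: P' = (I − K·H)·P̄ = [10/91 -8/91; -8/91 1244/91]
step 1: x̄ = F·x = [-1340/91, 1212/91]
step 1: P̄ = F·P·Fᵀ + Q = [5158/91 -4944/91; -4944/91 5316/91]
step 1: y = z − H·x̄ = [-4293/91]
step 1: S = H·P̄·Hᵀ + R = [46513/91]
step 1: K = P̄·Hᵀ·S⁻¹ = [-15474/46513; 14832/46513]
step 1: x' = x̄ + K·y = [45082/46513, -80220/46513]
step 1: P' = (I − K·H)·P̄ = [5158/46513 -4944/46513; -4944/46513 299724/46513]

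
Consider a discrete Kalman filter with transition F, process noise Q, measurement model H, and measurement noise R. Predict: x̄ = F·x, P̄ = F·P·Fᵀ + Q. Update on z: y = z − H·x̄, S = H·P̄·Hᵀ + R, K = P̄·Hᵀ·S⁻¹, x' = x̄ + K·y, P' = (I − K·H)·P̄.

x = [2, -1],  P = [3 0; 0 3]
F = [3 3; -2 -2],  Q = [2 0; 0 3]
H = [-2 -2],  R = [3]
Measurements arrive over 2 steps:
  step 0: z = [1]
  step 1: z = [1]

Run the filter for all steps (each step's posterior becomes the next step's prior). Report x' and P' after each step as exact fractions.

step 0: x̄ = F·x = [3, -2]
step 0: P̄ = F·P·Fᵀ + Q = [56 -36; -36 27]
step 0: y = z − H·x̄ = [3]
step 0: S = H·P̄·Hᵀ + R = [47]
step 0: K = P̄·Hᵀ·S⁻¹ = [-40/47; 18/47]
step 0: x' = x̄ + K·y = [21/47, -40/47]
step 0: P' = (I − K·H)·P̄ = [1032/47 -972/47; -972/47 945/47]
step 1: x̄ = F·x = [-57/47, 38/47]
step 1: P̄ = F·P·Fᵀ + Q = [391/47 -198/47; -198/47 273/47]
step 1: y = z − H·x̄ = [9/47]
step 1: S = H·P̄·Hᵀ + R = [1213/47]
step 1: K = P̄·Hᵀ·S⁻¹ = [-386/1213; -150/1213]
step 1: x' = x̄ + K·y = [-1545/1213, 952/1213]
step 1: P' = (I − K·H)·P̄ = [6921/1213 -6342/1213; -6342/1213 6567/1213]

step 0: x' = [21/47, -40/47], P' = [1032/47 -972/47; -972/47 945/47]
step 1: x' = [-1545/1213, 952/1213], P' = [6921/1213 -6342/1213; -6342/1213 6567/1213]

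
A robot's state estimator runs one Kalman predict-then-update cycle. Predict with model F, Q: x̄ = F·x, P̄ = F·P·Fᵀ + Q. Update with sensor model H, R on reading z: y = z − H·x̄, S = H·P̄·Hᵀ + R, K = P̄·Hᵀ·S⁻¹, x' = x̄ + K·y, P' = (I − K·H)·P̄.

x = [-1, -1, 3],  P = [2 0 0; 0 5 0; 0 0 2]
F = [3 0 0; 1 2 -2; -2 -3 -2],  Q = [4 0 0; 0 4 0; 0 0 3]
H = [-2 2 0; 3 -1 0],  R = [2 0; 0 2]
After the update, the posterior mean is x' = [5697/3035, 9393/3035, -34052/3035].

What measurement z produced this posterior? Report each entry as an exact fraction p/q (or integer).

z = [3, 3]

x̄ = F·x = [-3, -9, -1]
P̄ = F·P·Fᵀ + Q = [22 6 -12; 6 34 -26; -12 -26 64]
S = H·P̄·Hᵀ + R = [178 -152; -152 198]
K = P̄·Hᵀ·S⁻¹ = [696/3035 1454/3035; 2164/3035 1416/3035; -1766/3035 -1509/3035]
x' − x̄ = [14802/3035, 36708/3035, -31017/3035] = K·y
y = (KᵀK)⁻¹·Kᵀ·(x' − x̄) = [15, 3]
z = y + H·x̄ = [15, 3] + [-12, 0] = [3, 3]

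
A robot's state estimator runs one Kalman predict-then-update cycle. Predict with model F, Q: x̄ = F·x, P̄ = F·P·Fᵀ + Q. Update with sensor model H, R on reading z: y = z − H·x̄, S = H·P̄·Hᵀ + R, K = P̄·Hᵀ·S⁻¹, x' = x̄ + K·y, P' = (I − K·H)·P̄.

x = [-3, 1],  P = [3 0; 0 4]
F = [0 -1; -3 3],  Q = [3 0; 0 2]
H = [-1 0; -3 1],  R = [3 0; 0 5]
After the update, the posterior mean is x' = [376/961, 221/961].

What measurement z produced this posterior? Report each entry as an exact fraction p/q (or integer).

x̄ = F·x = [-1, 12]
P̄ = F·P·Fᵀ + Q = [7 -12; -12 65]
S = H·P̄·Hᵀ + R = [10 33; 33 205]
K = P̄·Hᵀ·S⁻¹ = [-346/961 -99/961; -873/961 614/961]
x' − x̄ = [1337/961, -11311/961] = K·y
y = (KᵀK)⁻¹·Kᵀ·(x' − x̄) = [1, -17]
z = y + H·x̄ = [1, -17] + [1, 15] = [2, -2]

z = [2, -2]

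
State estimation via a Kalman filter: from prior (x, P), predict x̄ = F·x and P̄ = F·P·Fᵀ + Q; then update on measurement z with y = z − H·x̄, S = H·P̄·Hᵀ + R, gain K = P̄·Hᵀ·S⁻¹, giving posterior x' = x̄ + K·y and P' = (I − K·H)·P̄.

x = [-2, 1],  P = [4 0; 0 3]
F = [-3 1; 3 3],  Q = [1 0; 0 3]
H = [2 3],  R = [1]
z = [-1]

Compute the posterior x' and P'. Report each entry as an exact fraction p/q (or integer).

x̄ = F·x = [7, -3]
P̄ = F·P·Fᵀ + Q = [40 -27; -27 66]
y = z − H·x̄ = [-6]
S = H·P̄·Hᵀ + R = [431]
K = P̄·Hᵀ·S⁻¹ = [-1/431; 144/431]
x' = x̄ + K·y = [3023/431, -2157/431]
P' = (I − K·H)·P̄ = [17239/431 -11493/431; -11493/431 7710/431]

x' = [3023/431, -2157/431]
P' = [17239/431 -11493/431; -11493/431 7710/431]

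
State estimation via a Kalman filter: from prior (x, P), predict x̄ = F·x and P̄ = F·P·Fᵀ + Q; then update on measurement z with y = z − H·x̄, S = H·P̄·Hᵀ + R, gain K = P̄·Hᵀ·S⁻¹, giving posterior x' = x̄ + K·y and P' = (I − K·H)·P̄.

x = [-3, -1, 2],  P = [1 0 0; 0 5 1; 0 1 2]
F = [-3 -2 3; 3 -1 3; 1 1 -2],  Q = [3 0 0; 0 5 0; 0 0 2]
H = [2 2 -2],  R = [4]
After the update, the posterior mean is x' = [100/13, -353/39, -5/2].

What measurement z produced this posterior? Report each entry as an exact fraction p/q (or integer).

x̄ = F·x = [17, -2, -8]
P̄ = F·P·Fᵀ + Q = [38 10 -18; 10 31 -9; -18 -9 12]
S = H·P̄·Hᵀ + R = [624]
K = P̄·Hᵀ·S⁻¹ = [11/52; 25/156; -1/8]
x' − x̄ = [-121/13, -275/39, 11/2] = K·y
y = (KᵀK)⁻¹·Kᵀ·(x' − x̄) = [-44]
z = y + H·x̄ = [-44] + [46] = [2]

z = [2]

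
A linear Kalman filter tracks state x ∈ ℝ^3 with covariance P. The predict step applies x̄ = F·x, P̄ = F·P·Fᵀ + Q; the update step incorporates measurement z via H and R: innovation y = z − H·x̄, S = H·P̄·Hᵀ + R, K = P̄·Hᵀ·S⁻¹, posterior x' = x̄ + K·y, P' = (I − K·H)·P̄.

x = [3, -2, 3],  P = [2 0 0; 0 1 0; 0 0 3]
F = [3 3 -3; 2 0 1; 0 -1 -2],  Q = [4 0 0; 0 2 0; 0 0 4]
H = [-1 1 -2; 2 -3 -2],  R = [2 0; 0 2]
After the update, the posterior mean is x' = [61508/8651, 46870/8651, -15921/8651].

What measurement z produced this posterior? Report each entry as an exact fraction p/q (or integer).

z = [2, 2]

x̄ = F·x = [-6, 9, -4]
P̄ = F·P·Fᵀ + Q = [58 3 15; 3 13 -6; 15 -6 17]
S = H·P̄·Hᵀ + R = [219 -126; -126 191]
K = P̄·Hᵀ·S⁻¹ = [-6533/25953 2051/8651; 1556/25953 -609/8651; -8741/25953 -1288/8651]
x' − x̄ = [113414/8651, -30989/8651, 18683/8651] = K·y
y = (KᵀK)⁻¹·Kᵀ·(x' − x̄) = [-21, 33]
z = y + H·x̄ = [-21, 33] + [23, -31] = [2, 2]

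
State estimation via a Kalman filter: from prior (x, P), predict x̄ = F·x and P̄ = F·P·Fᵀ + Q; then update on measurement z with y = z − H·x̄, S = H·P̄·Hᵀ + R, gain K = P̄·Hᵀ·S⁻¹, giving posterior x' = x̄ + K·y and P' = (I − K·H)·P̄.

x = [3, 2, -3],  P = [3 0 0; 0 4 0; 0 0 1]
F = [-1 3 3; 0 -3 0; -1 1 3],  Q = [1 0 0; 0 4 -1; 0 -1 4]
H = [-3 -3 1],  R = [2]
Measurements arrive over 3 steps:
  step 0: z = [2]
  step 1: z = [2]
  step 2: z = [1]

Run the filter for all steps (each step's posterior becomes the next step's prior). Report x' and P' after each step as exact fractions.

step 0: x̄ = F·x = [-6, -6, -10]
step 0: P̄ = F·P·Fᵀ + Q = [49 -36 24; -36 40 -13; 24 -13 20]
step 0: y = z − H·x̄ = [-24]
step 0: S = H·P̄·Hᵀ + R = [109]
step 0: K = P̄·Hᵀ·S⁻¹ = [-15/109; -25/109; -13/109]
step 0: x' = x̄ + K·y = [-294/109, -54/109, -778/109]
step 0: P' = (I − K·H)·P̄ = [5116/109 -4299/109 2421/109; -4299/109 3735/109 -1742/109; 2421/109 -1742/109 2011/109]
step 1: x̄ = F·x = [-2202/109, 162/109, -2094/109]
step 1: P̄ = F·P·Fᵀ + Q = [36851/109 -30834/109 16186/109; -30834/109 34051/109 -8533/109; 16186/109 -8533/109 11006/109]
step 1: y = z − H·x̄ = [-3808/109]
step 1: S = H·P̄·Hᵀ + R = [48412/109]
step 1: K = P̄·Hᵀ·S⁻¹ = [-1865/48412; -4546/12103; -11953/48412]
step 1: x' = x̄ + K·y = [-32602/1729, 25258/1729, -18302/1729]
step 1: P' = (I − K·H)·P̄ = [16335343/48412 -3501488/12103 6984443/48412; -3501488/12103 3022521/12103 -1445993/12103; 6984443/48412 -1445993/12103 3577507/48412]
step 2: x̄ = F·x = [53470/1729, -75774/1729, 422/247]
step 2: P̄ = F·P·Fᵀ + Q = [23852408/12103 -24693216/12103 1054023/1729; -24693216/12103 27251101/12103 -938599/1729; 1054023/1729 -938599/1729 62337/247]
step 2: y = z − H·x̄ = [-68137/1729]
step 2: S = H·P̄·Hᵀ + R = [13684604/12103]
step 2: K = P̄·Hᵀ·S⁻¹ = [9900585/13684604; -3560962/3421151; 630609/13684604]
step 2: x' = x̄ + K·y = [33036215/13684604, -9601520/3421151, -1471073/13684604]
step 2: P' = (I − K·H)·P̄ = [18870459769/13684604 -4067058882/3421151 7826473893/13684604; -4067058882/3421151 3512214325/3421151 -1671655595/3421151; 7826473893/13684604 -1671655595/3421151 3420815757/13684604]

step 0: x' = [-294/109, -54/109, -778/109], P' = [5116/109 -4299/109 2421/109; -4299/109 3735/109 -1742/109; 2421/109 -1742/109 2011/109]
step 1: x' = [-32602/1729, 25258/1729, -18302/1729], P' = [16335343/48412 -3501488/12103 6984443/48412; -3501488/12103 3022521/12103 -1445993/12103; 6984443/48412 -1445993/12103 3577507/48412]
step 2: x' = [33036215/13684604, -9601520/3421151, -1471073/13684604], P' = [18870459769/13684604 -4067058882/3421151 7826473893/13684604; -4067058882/3421151 3512214325/3421151 -1671655595/3421151; 7826473893/13684604 -1671655595/3421151 3420815757/13684604]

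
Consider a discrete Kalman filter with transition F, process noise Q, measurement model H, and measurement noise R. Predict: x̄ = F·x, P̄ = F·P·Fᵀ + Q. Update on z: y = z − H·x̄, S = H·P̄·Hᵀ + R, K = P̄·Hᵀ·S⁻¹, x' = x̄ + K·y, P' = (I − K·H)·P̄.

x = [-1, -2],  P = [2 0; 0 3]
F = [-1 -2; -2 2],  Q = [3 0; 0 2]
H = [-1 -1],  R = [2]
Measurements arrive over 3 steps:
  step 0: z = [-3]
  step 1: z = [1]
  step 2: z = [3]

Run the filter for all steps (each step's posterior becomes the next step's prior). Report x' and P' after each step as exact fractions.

step 0: x̄ = F·x = [5, -2]
step 0: P̄ = F·P·Fᵀ + Q = [17 -8; -8 22]
step 0: y = z − H·x̄ = [0]
step 0: S = H·P̄·Hᵀ + R = [25]
step 0: K = P̄·Hᵀ·S⁻¹ = [-9/25; -14/25]
step 0: x' = x̄ + K·y = [5, -2]
step 0: P' = (I − K·H)·P̄ = [344/25 -326/25; -326/25 354/25]
step 1: x̄ = F·x = [-1, -14]
step 1: P̄ = F·P·Fᵀ + Q = [531/25 -276/5; -276/5 218]
step 1: y = z − H·x̄ = [-14]
step 1: S = H·P̄·Hᵀ + R = [3271/25]
step 1: K = P̄·Hᵀ·S⁻¹ = [849/3271; -4070/3271]
step 1: x' = x̄ + K·y = [-15157/3271, 11186/3271]
step 1: P' = (I − K·H)·P̄ = [40644/3271 -42342/3271; -42342/3271 50482/3271]
step 2: x̄ = F·x = [-7215/3271, 52686/3271]
step 2: P̄ = F·P·Fᵀ + Q = [83017/3271 -205324/3271; -205324/3271 709782/3271]
step 2: y = z − H·x̄ = [55284/3271]
step 2: S = H·P̄·Hᵀ + R = [388693/3271]
step 2: K = P̄·Hᵀ·S⁻¹ = [122307/388693; -504458/388693]
step 2: x' = x̄ + K·y = [1209783/388693, -2265294/388693]
step 2: P' = (I − K·H)·P̄ = [5291692/388693 -5536306/388693; -5536306/388693 6545222/388693]

step 0: x' = [5, -2], P' = [344/25 -326/25; -326/25 354/25]
step 1: x' = [-15157/3271, 11186/3271], P' = [40644/3271 -42342/3271; -42342/3271 50482/3271]
step 2: x' = [1209783/388693, -2265294/388693], P' = [5291692/388693 -5536306/388693; -5536306/388693 6545222/388693]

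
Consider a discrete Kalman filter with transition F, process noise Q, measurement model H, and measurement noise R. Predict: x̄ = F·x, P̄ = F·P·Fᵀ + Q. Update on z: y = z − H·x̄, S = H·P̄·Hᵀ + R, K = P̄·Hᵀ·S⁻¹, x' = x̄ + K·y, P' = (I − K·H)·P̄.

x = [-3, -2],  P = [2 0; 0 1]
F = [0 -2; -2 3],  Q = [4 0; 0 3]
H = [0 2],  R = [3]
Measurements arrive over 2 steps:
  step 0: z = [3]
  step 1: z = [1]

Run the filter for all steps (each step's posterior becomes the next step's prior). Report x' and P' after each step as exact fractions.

step 0: x̄ = F·x = [4, 0]
step 0: P̄ = F·P·Fᵀ + Q = [8 -6; -6 20]
step 0: y = z − H·x̄ = [3]
step 0: S = H·P̄·Hᵀ + R = [83]
step 0: K = P̄·Hᵀ·S⁻¹ = [-12/83; 40/83]
step 0: x' = x̄ + K·y = [296/83, 120/83]
step 0: P' = (I − K·H)·P̄ = [520/83 -18/83; -18/83 60/83]
step 1: x̄ = F·x = [-240/83, -232/83]
step 1: P̄ = F·P·Fᵀ + Q = [572/83 -432/83; -432/83 3085/83]
step 1: y = z − H·x̄ = [547/83]
step 1: S = H·P̄·Hᵀ + R = [12589/83]
step 1: K = P̄·Hᵀ·S⁻¹ = [-864/12589; 6170/12589]
step 1: x' = x̄ + K·y = [-42096/12589, 5474/12589]
step 1: P' = (I − K·H)·P̄ = [77764/12589 -1296/12589; -1296/12589 9255/12589]

step 0: x' = [296/83, 120/83], P' = [520/83 -18/83; -18/83 60/83]
step 1: x' = [-42096/12589, 5474/12589], P' = [77764/12589 -1296/12589; -1296/12589 9255/12589]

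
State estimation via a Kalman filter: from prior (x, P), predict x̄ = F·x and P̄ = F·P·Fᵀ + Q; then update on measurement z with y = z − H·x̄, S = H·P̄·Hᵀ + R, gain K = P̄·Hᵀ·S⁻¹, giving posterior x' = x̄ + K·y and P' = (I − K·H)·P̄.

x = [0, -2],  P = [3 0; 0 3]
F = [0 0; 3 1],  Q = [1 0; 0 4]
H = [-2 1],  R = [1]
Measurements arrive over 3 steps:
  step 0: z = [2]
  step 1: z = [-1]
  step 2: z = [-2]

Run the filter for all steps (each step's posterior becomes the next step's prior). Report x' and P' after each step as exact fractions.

step 0: x̄ = F·x = [0, -2]
step 0: P̄ = F·P·Fᵀ + Q = [1 0; 0 34]
step 0: y = z − H·x̄ = [4]
step 0: S = H·P̄·Hᵀ + R = [39]
step 0: K = P̄·Hᵀ·S⁻¹ = [-2/39; 34/39]
step 0: x' = x̄ + K·y = [-8/39, 58/39]
step 0: P' = (I − K·H)·P̄ = [35/39 68/39; 68/39 170/39]
step 1: x̄ = F·x = [0, 34/39]
step 1: P̄ = F·P·Fᵀ + Q = [1 0; 0 1049/39]
step 1: y = z − H·x̄ = [-73/39]
step 1: S = H·P̄·Hᵀ + R = [1244/39]
step 1: K = P̄·Hᵀ·S⁻¹ = [-39/622; 1049/1244]
step 1: x' = x̄ + K·y = [73/622, -879/1244]
step 1: P' = (I − K·H)·P̄ = [272/311 1049/622; 1049/622 5245/1244]
step 2: x̄ = F·x = [0, -441/1244]
step 2: P̄ = F·P·Fᵀ + Q = [1 0; 0 32601/1244]
step 2: y = z − H·x̄ = [-2047/1244]
step 2: S = H·P̄·Hᵀ + R = [38821/1244]
step 2: K = P̄·Hᵀ·S⁻¹ = [-2488/38821; 32601/38821]
step 2: x' = x̄ + K·y = [4094/38821, -67407/38821]
step 2: P' = (I − K·H)·P̄ = [33845/38821 65202/38821; 65202/38821 163005/38821]

step 0: x' = [-8/39, 58/39], P' = [35/39 68/39; 68/39 170/39]
step 1: x' = [73/622, -879/1244], P' = [272/311 1049/622; 1049/622 5245/1244]
step 2: x' = [4094/38821, -67407/38821], P' = [33845/38821 65202/38821; 65202/38821 163005/38821]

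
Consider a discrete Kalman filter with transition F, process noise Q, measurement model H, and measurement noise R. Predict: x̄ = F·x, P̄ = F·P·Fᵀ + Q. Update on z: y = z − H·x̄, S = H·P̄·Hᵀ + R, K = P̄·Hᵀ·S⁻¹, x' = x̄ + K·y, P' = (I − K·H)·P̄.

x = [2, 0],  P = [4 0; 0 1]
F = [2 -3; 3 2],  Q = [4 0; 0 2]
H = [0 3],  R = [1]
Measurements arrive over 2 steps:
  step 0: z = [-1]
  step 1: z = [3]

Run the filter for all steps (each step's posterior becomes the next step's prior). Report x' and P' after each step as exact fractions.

step 0: x̄ = F·x = [4, 6]
step 0: P̄ = F·P·Fᵀ + Q = [29 18; 18 42]
step 0: y = z − H·x̄ = [-19]
step 0: S = H·P̄·Hᵀ + R = [379]
step 0: K = P̄·Hᵀ·S⁻¹ = [54/379; 126/379]
step 0: x' = x̄ + K·y = [490/379, -120/379]
step 0: P' = (I − K·H)·P̄ = [8075/379 18/379; 18/379 42/379]
step 1: x̄ = F·x = [1340/379, 1230/379]
step 1: P̄ = F·P·Fᵀ + Q = [33978/379 48108/379; 48108/379 73817/379]
step 1: y = z − H·x̄ = [-2553/379]
step 1: S = H·P̄·Hᵀ + R = [664732/379]
step 1: K = P̄·Hᵀ·S⁻¹ = [36081/166183; 221451/664732]
step 1: x' = x̄ + K·y = [344513/166183, 665583/664732]
step 1: P' = (I − K·H)·P̄ = [1158870/166183 12027/166183; 12027/166183 73817/664732]

step 0: x' = [490/379, -120/379], P' = [8075/379 18/379; 18/379 42/379]
step 1: x' = [344513/166183, 665583/664732], P' = [1158870/166183 12027/166183; 12027/166183 73817/664732]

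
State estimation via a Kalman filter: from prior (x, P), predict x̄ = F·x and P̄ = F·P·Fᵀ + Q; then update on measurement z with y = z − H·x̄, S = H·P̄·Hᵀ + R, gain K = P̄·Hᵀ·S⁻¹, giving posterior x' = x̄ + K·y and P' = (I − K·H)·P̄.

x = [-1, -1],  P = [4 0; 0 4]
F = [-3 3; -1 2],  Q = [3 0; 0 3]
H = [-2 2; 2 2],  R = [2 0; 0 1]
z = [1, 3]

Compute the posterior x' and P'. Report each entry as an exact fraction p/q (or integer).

x' = [7857/14461, 13546/14461]
P' = [2649/14461 -822/14461; -822/14461 2597/14461]

x̄ = F·x = [0, -1]
P̄ = F·P·Fᵀ + Q = [75 36; 36 23]
y = z − H·x̄ = [3, 5]
S = H·P̄·Hᵀ + R = [106 -208; -208 681]
K = P̄·Hᵀ·S⁻¹ = [-3471/14461 3654/14461; 3419/14461 3550/14461]
x' = x̄ + K·y = [7857/14461, 13546/14461]
P' = (I − K·H)·P̄ = [2649/14461 -822/14461; -822/14461 2597/14461]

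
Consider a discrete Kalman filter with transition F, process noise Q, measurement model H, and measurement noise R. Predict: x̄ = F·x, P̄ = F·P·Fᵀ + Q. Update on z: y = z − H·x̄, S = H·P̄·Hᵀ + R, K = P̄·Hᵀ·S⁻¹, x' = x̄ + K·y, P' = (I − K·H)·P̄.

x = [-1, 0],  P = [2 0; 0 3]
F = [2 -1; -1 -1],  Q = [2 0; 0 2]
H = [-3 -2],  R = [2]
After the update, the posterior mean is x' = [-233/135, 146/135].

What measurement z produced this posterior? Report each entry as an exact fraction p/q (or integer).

z = [3]

x̄ = F·x = [-2, 1]
P̄ = F·P·Fᵀ + Q = [13 -1; -1 7]
S = H·P̄·Hᵀ + R = [135]
K = P̄·Hᵀ·S⁻¹ = [-37/135; -11/135]
x' − x̄ = [37/135, 11/135] = K·y
y = (KᵀK)⁻¹·Kᵀ·(x' − x̄) = [-1]
z = y + H·x̄ = [-1] + [4] = [3]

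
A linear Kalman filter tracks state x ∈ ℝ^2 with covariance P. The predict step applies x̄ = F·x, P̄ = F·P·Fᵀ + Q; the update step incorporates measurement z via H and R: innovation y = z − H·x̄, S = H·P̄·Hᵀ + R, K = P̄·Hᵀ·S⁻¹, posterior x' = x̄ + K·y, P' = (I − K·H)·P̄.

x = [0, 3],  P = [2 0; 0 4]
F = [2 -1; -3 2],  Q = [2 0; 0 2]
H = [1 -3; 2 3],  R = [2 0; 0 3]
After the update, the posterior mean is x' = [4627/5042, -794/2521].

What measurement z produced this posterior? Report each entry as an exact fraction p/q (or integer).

z = [2, 1]

x̄ = F·x = [-3, 6]
P̄ = F·P·Fᵀ + Q = [14 -20; -20 36]
S = H·P̄·Hᵀ + R = [460 -236; -236 143]
K = P̄·Hᵀ·S⁻¹ = [1515/5042 686/2521; -564/2521 268/2521]
x' − x̄ = [19753/5042, -15920/2521] = K·y
y = (KᵀK)⁻¹·Kᵀ·(x' − x̄) = [23, -11]
z = y + H·x̄ = [23, -11] + [-21, 12] = [2, 1]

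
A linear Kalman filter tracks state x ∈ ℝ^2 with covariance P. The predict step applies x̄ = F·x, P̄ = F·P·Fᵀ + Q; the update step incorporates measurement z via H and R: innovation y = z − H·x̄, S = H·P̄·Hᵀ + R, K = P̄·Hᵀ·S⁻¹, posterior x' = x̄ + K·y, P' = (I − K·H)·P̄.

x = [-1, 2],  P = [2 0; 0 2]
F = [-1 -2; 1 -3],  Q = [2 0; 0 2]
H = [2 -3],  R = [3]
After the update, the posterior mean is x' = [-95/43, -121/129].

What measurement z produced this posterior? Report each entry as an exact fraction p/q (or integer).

x̄ = F·x = [-3, -7]
P̄ = F·P·Fᵀ + Q = [12 10; 10 22]
S = H·P̄·Hᵀ + R = [129]
K = P̄·Hᵀ·S⁻¹ = [-2/43; -46/129]
x' − x̄ = [34/43, 782/129] = K·y
y = (KᵀK)⁻¹·Kᵀ·(x' − x̄) = [-17]
z = y + H·x̄ = [-17] + [15] = [-2]

z = [-2]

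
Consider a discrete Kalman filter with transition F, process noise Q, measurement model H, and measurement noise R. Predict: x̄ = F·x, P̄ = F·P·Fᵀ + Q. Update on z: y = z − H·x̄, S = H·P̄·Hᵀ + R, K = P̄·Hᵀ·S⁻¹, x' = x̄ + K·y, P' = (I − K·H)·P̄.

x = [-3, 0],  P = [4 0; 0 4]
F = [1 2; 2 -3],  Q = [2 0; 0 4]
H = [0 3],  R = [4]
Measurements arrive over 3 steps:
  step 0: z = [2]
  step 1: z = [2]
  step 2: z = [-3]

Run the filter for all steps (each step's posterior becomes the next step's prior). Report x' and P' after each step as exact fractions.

step 0: x' = [-621/127, 78/127], P' = [2218/127 -16/127; -16/127 56/127]
step 1: x' = [14724/11399, 6819/11399], P' = [88490/11399 2042/11399; 2042/11399 5038/11399]
step 2: x' = [3565968/1914571, -1873791/1914571], P' = [14708394/1914571 297588/1914571; 297588/1914571 840788/1914571]

step 0: x̄ = F·x = [-3, -6]
step 0: P̄ = F·P·Fᵀ + Q = [22 -16; -16 56]
step 0: y = z − H·x̄ = [20]
step 0: S = H·P̄·Hᵀ + R = [508]
step 0: K = P̄·Hᵀ·S⁻¹ = [-12/127; 42/127]
step 0: x' = x̄ + K·y = [-621/127, 78/127]
step 0: P' = (I − K·H)·P̄ = [2218/127 -16/127; -16/127 56/127]
step 1: x̄ = F·x = [-465/127, -1476/127]
step 1: P̄ = F·P·Fᵀ + Q = [2632/127 4084/127; 4084/127 10076/127]
step 1: y = z − H·x̄ = [4682/127]
step 1: S = H·P̄·Hᵀ + R = [91192/127]
step 1: K = P̄·Hᵀ·S⁻¹ = [3063/22798; 7557/22798]
step 1: x' = x̄ + K·y = [14724/11399, 6819/11399]
step 1: P' = (I − K·H)·P̄ = [88490/11399 2042/11399; 2042/11399 5038/11399]
step 2: x̄ = F·x = [28362/11399, 8991/11399]
step 2: P̄ = F·P·Fᵀ + Q = [139608/11399 148794/11399; 148794/11399 420394/11399]
step 2: y = z − H·x̄ = [-61170/11399]
step 2: S = H·P̄·Hᵀ + R = [3829142/11399]
step 2: K = P̄·Hᵀ·S⁻¹ = [223191/1914571; 630591/1914571]
step 2: x' = x̄ + K·y = [3565968/1914571, -1873791/1914571]
step 2: P' = (I − K·H)·P̄ = [14708394/1914571 297588/1914571; 297588/1914571 840788/1914571]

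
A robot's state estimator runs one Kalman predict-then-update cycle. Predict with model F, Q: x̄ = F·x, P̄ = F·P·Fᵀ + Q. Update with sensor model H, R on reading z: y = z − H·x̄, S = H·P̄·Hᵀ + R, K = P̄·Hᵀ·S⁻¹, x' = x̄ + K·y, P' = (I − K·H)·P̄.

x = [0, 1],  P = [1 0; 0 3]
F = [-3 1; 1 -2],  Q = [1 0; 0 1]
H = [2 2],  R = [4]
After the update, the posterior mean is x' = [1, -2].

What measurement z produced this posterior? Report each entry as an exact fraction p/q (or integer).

z = [-2]

x̄ = F·x = [1, -2]
P̄ = F·P·Fᵀ + Q = [13 -9; -9 14]
S = H·P̄·Hᵀ + R = [40]
K = P̄·Hᵀ·S⁻¹ = [1/5; 1/4]
x' − x̄ = [0, 0] = K·y
y = (KᵀK)⁻¹·Kᵀ·(x' − x̄) = [0]
z = y + H·x̄ = [0] + [-2] = [-2]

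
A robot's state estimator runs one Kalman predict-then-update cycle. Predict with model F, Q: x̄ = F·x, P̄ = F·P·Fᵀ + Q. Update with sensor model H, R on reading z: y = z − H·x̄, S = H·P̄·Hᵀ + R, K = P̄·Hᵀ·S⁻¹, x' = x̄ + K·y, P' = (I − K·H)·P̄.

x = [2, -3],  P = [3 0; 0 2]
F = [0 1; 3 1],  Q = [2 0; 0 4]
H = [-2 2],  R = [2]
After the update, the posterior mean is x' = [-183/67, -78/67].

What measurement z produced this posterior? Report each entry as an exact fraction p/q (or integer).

x̄ = F·x = [-3, 3]
P̄ = F·P·Fᵀ + Q = [4 2; 2 33]
S = H·P̄·Hᵀ + R = [134]
K = P̄·Hᵀ·S⁻¹ = [-2/67; 31/67]
x' − x̄ = [18/67, -279/67] = K·y
y = (KᵀK)⁻¹·Kᵀ·(x' − x̄) = [-9]
z = y + H·x̄ = [-9] + [12] = [3]

z = [3]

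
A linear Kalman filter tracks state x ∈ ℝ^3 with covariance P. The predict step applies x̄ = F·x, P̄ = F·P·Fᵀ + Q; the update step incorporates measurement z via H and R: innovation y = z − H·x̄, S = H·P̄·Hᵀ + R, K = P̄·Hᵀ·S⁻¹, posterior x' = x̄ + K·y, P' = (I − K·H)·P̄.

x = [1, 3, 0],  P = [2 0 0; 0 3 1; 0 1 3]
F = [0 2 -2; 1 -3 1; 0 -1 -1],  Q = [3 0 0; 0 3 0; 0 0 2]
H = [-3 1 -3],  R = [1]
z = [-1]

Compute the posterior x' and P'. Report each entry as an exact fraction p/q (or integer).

x̄ = F·x = [6, -8, -3]
P̄ = F·P·Fᵀ + Q = [19 -16 0; -16 29 8; 0 8 10]
y = z − H·x̄ = [16]
S = H·P̄·Hᵀ + R = [339]
K = P̄·Hᵀ·S⁻¹ = [-73/339; 53/339; -22/339]
x' = x̄ + K·y = [866/339, -1864/339, -1369/339]
P' = (I − K·H)·P̄ = [1112/339 -1555/339 -1606/339; -1555/339 7022/339 3878/339; -1606/339 3878/339 2906/339]

x' = [866/339, -1864/339, -1369/339]
P' = [1112/339 -1555/339 -1606/339; -1555/339 7022/339 3878/339; -1606/339 3878/339 2906/339]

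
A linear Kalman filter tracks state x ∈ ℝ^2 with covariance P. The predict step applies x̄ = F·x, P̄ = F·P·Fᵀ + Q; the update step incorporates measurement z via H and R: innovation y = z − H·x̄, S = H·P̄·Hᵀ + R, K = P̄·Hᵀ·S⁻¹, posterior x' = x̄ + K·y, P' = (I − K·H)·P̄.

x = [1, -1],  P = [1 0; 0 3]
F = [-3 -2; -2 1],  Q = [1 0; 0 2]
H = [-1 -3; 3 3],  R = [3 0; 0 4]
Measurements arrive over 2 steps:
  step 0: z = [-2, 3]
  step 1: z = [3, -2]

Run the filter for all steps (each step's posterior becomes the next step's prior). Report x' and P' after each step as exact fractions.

step 0: x̄ = F·x = [-1, -3]
step 0: P̄ = F·P·Fᵀ + Q = [22 0; 0 9]
step 0: y = z − H·x̄ = [-12, 15]
step 0: S = H·P̄·Hᵀ + R = [106 -147; -147 283]
step 0: K = P̄·Hᵀ·S⁻¹ = [3476/8389 3762/8389; -3672/8389 -1107/8389]
step 0: x' = x̄ + K·y = [6329/8389, 2292/8389]
step 0: P' = (I − K·H)·P̄ = [12738/8389 -7722/8389; -7722/8389 6246/8389]
step 1: x̄ = F·x = [-23571/8389, -10366/8389]
step 1: P̄ = F·P·Fᵀ + Q = [55351/8389 56214/8389; 56214/8389 104864/8389]
step 1: y = z − H·x̄ = [-29502/8389, 85033/8389]
step 1: S = H·P̄·Hᵀ + R = [1361578/8389 -1784397/8389; -1784397/8389 2487343/8389]
step 1: K = P̄·Hᵀ·S⁻¹ = [4777844/24155305 6677901/24155305; -1431408/4831061 -88314/4831061]
step 1: x' = x̄ + K·y = [-3396798/4831061, -1830848/4831061]
step 1: P' = (I − K·H)·P̄ = [20522568/24155305 -2323740/4831061; -2323740/4831061 2205988/4831061]

step 0: x' = [6329/8389, 2292/8389], P' = [12738/8389 -7722/8389; -7722/8389 6246/8389]
step 1: x' = [-3396798/4831061, -1830848/4831061], P' = [20522568/24155305 -2323740/4831061; -2323740/4831061 2205988/4831061]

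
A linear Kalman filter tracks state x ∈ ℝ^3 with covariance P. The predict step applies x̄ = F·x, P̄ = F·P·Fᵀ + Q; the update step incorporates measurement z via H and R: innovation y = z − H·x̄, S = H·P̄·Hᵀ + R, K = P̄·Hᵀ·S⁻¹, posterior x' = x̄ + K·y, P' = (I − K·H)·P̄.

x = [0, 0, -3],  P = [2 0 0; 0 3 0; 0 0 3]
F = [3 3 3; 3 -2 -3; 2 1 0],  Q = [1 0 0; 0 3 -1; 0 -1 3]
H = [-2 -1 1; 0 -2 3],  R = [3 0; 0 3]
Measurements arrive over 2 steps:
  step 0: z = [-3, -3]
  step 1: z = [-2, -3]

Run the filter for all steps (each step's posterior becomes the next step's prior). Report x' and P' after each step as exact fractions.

step 0: x̄ = F·x = [-9, 9, 0]
step 0: P̄ = F·P·Fᵀ + Q = [73 -27 21; -27 60 5; 21 5 14]
step 0: y = z − H·x̄ = [-12, 15]
step 0: S = H·P̄·Hᵀ + R = [167 -97; -97 309]
step 0: K = P̄·Hᵀ·S⁻¹ = [-18933/42194 10033/42194; -5247/21097 -8816/21097; -7093/42194 2143/42194]
step 0: x' = x̄ + K·y = [-2055/42194, 120597/21097, 117261/42194]
step 0: P' = (I − K·H)·P̄ = [50867/42194 -52353/21097 -59771/42194; -52353/21097 334893/21097 214446/21097; -59771/42194 214446/21097 288071/42194]
step 1: x̄ = F·x = [534600/21097, -420168/21097, 118542/21097]
step 1: P̄ = F·P·Fᵀ + Q = [6940090/21097 -6450525/21097 1150128/21097; -6450525/21097 6667611/21097 -949954/21097; 1150128/21097 -949954/21097 290506/21097]
step 1: y = z − H·x̄ = [488296/21097, -1259253/21097]
step 1: S = H·P̄·Hᵀ + R = [6279064/21097 -13746358/21097; -13746358/21097 40747737/21097]
step 1: K = P̄·Hᵀ·S⁻¹ = [-1474325691/3170843732 387521315/1585421866; -341086491/3170843732 -687266009/1585421866; -60284338/792710933 33578542/792710933]
step 1: x' = x̄ + K·y = [-17752179/1585421866, 5499486393/1585421866, 1054607696/792710933]
step 1: P' = (I − K·H)·P̄ = [3546214199/3170843732 -5683226085/3170843732 -753443690/792710933; -5683226085/3170843732 33045538875/3170843732 5163956808/792710933; -753443690/792710933 5163956808/792710933 3476216414/792710933]

step 0: x' = [-2055/42194, 120597/21097, 117261/42194], P' = [50867/42194 -52353/21097 -59771/42194; -52353/21097 334893/21097 214446/21097; -59771/42194 214446/21097 288071/42194]
step 1: x' = [-17752179/1585421866, 5499486393/1585421866, 1054607696/792710933], P' = [3546214199/3170843732 -5683226085/3170843732 -753443690/792710933; -5683226085/3170843732 33045538875/3170843732 5163956808/792710933; -753443690/792710933 5163956808/792710933 3476216414/792710933]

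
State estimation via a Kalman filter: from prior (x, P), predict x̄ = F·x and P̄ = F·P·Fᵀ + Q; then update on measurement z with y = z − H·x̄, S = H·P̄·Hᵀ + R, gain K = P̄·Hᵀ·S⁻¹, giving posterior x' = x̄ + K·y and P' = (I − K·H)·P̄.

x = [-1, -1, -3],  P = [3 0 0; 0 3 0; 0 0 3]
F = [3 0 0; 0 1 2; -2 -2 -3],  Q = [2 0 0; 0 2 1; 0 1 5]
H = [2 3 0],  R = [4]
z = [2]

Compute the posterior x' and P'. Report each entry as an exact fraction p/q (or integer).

x' = [863/273, -144/91, 24/13]
P' = [4553/273 -986/91 56/13; -986/91 680/91 -44/13; 56/13 -44/13 203/13]

x̄ = F·x = [-3, -7, 13]
P̄ = F·P·Fᵀ + Q = [29 0 -18; 0 17 -23; -18 -23 56]
y = z − H·x̄ = [29]
S = H·P̄·Hᵀ + R = [273]
K = P̄·Hᵀ·S⁻¹ = [58/273; 17/91; -5/13]
x' = x̄ + K·y = [863/273, -144/91, 24/13]
P' = (I − K·H)·P̄ = [4553/273 -986/91 56/13; -986/91 680/91 -44/13; 56/13 -44/13 203/13]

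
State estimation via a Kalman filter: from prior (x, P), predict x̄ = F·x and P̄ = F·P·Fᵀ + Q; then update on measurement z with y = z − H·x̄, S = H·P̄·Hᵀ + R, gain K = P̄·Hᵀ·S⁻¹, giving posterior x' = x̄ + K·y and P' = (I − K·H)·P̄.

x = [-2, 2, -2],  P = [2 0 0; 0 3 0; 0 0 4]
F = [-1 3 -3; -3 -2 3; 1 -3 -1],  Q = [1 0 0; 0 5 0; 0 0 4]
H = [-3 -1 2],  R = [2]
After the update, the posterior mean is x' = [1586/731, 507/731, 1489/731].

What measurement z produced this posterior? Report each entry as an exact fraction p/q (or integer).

z = [-3]

x̄ = F·x = [14, -4, -6]
P̄ = F·P·Fᵀ + Q = [66 -48 -17; -48 71 0; -17 0 37]
S = H·P̄·Hᵀ + R = [731]
K = P̄·Hᵀ·S⁻¹ = [-184/731; 73/731; 125/731]
x' − x̄ = [-8648/731, 3431/731, 5875/731] = K·y
y = (KᵀK)⁻¹·Kᵀ·(x' − x̄) = [47]
z = y + H·x̄ = [47] + [-50] = [-3]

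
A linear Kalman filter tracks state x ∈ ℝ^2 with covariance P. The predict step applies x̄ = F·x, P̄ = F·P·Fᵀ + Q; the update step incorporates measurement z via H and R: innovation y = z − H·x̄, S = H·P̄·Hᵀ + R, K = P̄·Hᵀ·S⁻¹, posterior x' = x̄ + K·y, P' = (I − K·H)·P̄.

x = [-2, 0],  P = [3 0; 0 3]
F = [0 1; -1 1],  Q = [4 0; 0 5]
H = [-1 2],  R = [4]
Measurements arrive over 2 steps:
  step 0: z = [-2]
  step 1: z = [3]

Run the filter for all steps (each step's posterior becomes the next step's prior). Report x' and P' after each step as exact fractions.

step 0: x' = [6/43, -28/43], P' = [300/43 148/43; 148/43 112/43]
step 1: x' = [-51/37, 47/74], P' = [2440/481 1042/481; 1042/481 870/481]

step 0: x̄ = F·x = [0, 2]
step 0: P̄ = F·P·Fᵀ + Q = [7 3; 3 11]
step 0: y = z − H·x̄ = [-6]
step 0: S = H·P̄·Hᵀ + R = [43]
step 0: K = P̄·Hᵀ·S⁻¹ = [-1/43; 19/43]
step 0: x' = x̄ + K·y = [6/43, -28/43]
step 0: P' = (I − K·H)·P̄ = [300/43 148/43; 148/43 112/43]
step 1: x̄ = F·x = [-28/43, -34/43]
step 1: P̄ = F·P·Fᵀ + Q = [284/43 -36/43; -36/43 331/43]
step 1: y = z − H·x̄ = [169/43]
step 1: S = H·P̄·Hᵀ + R = [1924/43]
step 1: K = P̄·Hᵀ·S⁻¹ = [-89/481; 349/962]
step 1: x' = x̄ + K·y = [-51/37, 47/74]
step 1: P' = (I − K·H)·P̄ = [2440/481 1042/481; 1042/481 870/481]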